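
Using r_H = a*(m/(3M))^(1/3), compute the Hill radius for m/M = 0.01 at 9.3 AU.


r_H = a * (m/3M)^(1/3) = 9.3 * (0.01/3)^(1/3) = 1.3892

1.3892 AU


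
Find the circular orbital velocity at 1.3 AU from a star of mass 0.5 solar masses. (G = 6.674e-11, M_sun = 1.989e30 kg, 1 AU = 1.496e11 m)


v = sqrt(GM/r) = sqrt(6.674e-11 * 9.945e+29 / 1.945e+11) = 18473.8759

18473.8759 m/s


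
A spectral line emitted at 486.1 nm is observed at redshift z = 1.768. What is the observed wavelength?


lam_obs = lam_emit * (1 + z) = 486.1 * (1 + 1.768) = 1345.5248

1345.5248 nm


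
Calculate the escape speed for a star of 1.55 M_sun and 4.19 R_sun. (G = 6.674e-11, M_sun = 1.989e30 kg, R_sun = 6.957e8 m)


M = 1.55 * 1.989e30 kg = 3.08295e+30 kg; R = 4.19 * 6.957e8 m = 2.914983e+09 m. v_esc = sqrt(2GM/R) = sqrt(2 * 6.674e-11 * 3.08295e+30 / 2.914983e+09) = 375727.7973

375727.7973 m/s


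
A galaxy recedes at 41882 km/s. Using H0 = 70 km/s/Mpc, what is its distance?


d = v / H0 = 41882 / 70 = 598.3143

598.3143 Mpc


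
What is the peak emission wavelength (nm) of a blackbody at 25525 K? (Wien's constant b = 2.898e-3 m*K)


lam_max = b / T = 2.898e-3 / 25525 = 1.135e-07 m = 113.5357 nm

113.5357 nm


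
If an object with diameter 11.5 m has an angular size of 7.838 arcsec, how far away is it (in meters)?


D = size / theta_rad, theta_rad = 7.838 * pi/(180*3600) = 3.800e-05, D = 302633.9974

302633.9974 m


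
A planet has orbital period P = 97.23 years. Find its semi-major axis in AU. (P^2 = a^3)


a = P^(2/3) = 97.23^(2/3) = 21.1446

21.1446 AU


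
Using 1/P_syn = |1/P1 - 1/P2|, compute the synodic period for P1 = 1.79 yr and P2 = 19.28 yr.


1/P_syn = |1/P1 - 1/P2| = |1/1.79 - 1/19.28| => P_syn = 1.9732

1.9732 years


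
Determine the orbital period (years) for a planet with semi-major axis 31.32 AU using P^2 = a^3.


P = a^(3/2) = 31.32^1.5 = 175.2801

175.2801 years


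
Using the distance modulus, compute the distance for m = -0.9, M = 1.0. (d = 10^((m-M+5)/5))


d = 10^((m - M + 5)/5) = 10^((-0.9 - 1.0 + 5)/5) = 4.1687

4.1687 pc


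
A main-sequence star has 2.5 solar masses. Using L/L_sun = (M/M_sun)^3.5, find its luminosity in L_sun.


L/L_sun = (M/M_sun)^3.5 = 2.5^3.5 = 24.7053

24.7053 L_sun


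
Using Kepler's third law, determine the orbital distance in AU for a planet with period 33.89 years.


a = P^(2/3) = 33.89^(2/3) = 10.4724

10.4724 AU


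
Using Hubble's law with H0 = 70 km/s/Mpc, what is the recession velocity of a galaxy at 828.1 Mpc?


v = H0 * d = 70 * 828.1 = 57967.0

57967.0 km/s


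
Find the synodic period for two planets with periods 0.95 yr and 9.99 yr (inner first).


1/P_syn = |1/P1 - 1/P2| = |1/0.95 - 1/9.99| => P_syn = 1.0498

1.0498 years


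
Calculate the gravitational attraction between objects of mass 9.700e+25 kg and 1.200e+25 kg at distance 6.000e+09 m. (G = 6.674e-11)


F = G*m1*m2/r^2 = 6.674e-11 * 9.700e+25 * 1.200e+25 / (6.000e+09)^2 = 6.674e-11 * 1.164e+51 / 3.600e+19 = 2.158e+21

2.158e+21 N


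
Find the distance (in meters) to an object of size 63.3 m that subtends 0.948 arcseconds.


D = size / theta_rad, theta_rad = 0.948 * pi/(180*3600) = 4.596e-06, D = 1.377e+07

1.377e+07 m


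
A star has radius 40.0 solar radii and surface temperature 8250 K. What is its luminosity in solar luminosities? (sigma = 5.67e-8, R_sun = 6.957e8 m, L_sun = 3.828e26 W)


R = 40.0 * 6.957e8 m = 2.7828e+10 m. L = 4*pi*R^2*sigma*T^4 = 4*pi*(2.7828e+10)^2 * 5.67e-8 * 8250^4 = 2.556069784e+30 W. L/L_sun = 2.556069784e+30 / 3.828e26 = 6677.2983

6677.2983 L_sun


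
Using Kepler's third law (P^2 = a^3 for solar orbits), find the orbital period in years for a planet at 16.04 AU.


P = a^(3/2) = 16.04^1.5 = 64.2401

64.2401 years


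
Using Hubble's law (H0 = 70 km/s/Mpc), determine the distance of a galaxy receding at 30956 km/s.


d = v / H0 = 30956 / 70 = 442.2286

442.2286 Mpc


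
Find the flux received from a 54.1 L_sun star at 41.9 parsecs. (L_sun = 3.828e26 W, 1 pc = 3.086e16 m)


F = L / (4*pi*d^2) = 2.071e+28 / (4*pi*(1.293e+18)^2) = 9.857e-10

9.857e-10 W/m^2


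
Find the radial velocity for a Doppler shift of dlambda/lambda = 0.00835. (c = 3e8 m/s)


v = (dlambda/lambda) * c = 0.00835 * 3e8 = 2.505e+06

2.505e+06 m/s


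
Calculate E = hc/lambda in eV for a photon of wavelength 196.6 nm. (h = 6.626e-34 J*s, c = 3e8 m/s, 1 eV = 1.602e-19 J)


E = hc/lambda = 6.626e-34 * 3e8 / 1.966e-07 = 1.011e-18 J = 6.3114 eV

6.3114 eV


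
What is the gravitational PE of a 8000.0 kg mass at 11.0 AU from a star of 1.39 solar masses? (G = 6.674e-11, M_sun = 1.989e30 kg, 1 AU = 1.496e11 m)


M = 1.39 * 1.989e30 kg = 2.76471e+30 kg; r = 11.0 AU * 1.496e11 m/AU = 1.6456e+12 m. U = -GM*m/r = -(6.674e-11 * 2.76471e+30 * 8000.0) / 1.6456e+12 = -8.970e+11

-8.970e+11 J


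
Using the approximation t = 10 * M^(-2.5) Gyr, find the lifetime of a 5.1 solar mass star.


t = 10 * M^(-2.5) = 10 * 5.1^(-2.5) = 0.1702

0.1702 Gyr


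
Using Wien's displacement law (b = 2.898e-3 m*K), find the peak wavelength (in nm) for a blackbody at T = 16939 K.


lam_max = b / T = 2.898e-3 / 16939 = 1.711e-07 m = 171.0845 nm

171.0845 nm


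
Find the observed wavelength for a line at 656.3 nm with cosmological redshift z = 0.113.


lam_obs = lam_emit * (1 + z) = 656.3 * (1 + 0.113) = 730.4619

730.4619 nm


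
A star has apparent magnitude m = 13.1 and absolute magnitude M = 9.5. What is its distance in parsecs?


d = 10^((m - M + 5)/5) = 10^((13.1 - 9.5 + 5)/5) = 52.4807

52.4807 pc


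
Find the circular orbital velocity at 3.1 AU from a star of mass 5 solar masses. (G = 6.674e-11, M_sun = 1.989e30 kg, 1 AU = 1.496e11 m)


v = sqrt(GM/r) = sqrt(6.674e-11 * 9.945e+30 / 4.638e+11) = 37831.0897

37831.0897 m/s


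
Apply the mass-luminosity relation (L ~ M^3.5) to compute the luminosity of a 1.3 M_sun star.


L/L_sun = (M/M_sun)^3.5 = 1.3^3.5 = 2.505

2.505 L_sun


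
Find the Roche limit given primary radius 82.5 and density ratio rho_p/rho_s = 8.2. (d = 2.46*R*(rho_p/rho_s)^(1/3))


d_Roche = 2.46 * 82.5 * 8.2^(1/3) = 409.2547

409.2547


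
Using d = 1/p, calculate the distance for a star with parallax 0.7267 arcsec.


d = 1/p = 1/0.7267 = 1.3761

1.3761 pc


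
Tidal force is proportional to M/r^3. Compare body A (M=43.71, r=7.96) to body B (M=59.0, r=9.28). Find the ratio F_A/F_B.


Ratio = (M1/r1^3) / (M2/r2^3) = (43.71/7.96^3) / (59.0/9.28^3) = 1.1739

1.1739


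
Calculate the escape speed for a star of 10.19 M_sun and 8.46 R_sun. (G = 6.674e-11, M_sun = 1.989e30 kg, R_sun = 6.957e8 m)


M = 10.19 * 1.989e30 kg = 2.026791e+31 kg; R = 8.46 * 6.957e8 m = 5.885622e+09 m. v_esc = sqrt(2GM/R) = sqrt(2 * 6.674e-11 * 2.026791e+31 / 5.885622e+09) = 677979.2456

677979.2456 m/s


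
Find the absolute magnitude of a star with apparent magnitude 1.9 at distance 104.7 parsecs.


M = m - 5*log10(d) + 5 = 1.9 - 5*log10(104.7) + 5 = -3.1997

-3.1997


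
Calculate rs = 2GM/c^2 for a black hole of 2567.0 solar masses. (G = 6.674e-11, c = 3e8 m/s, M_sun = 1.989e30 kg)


M = 2567.0 * 1.989e30 kg = 5.105763e+33 kg. rs = 2GM/c^2 = 2 * 6.674e-11 * 5.105763e+33 / (3e8)^2 = 7.572e+06

7.572e+06 m


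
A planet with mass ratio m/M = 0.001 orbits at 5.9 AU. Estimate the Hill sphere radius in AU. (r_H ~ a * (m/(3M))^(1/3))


r_H = a * (m/3M)^(1/3) = 5.9 * (0.001/3)^(1/3) = 0.4091

0.4091 AU


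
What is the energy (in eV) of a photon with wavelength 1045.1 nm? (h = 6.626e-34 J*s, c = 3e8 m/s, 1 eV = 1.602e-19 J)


E = hc/lambda = 6.626e-34 * 3e8 / 1.045e-06 = 1.902e-19 J = 1.1873 eV

1.1873 eV


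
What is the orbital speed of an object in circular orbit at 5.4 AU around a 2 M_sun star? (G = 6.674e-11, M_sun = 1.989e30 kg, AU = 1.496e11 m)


v = sqrt(GM/r) = sqrt(6.674e-11 * 3.978e+30 / 8.078e+11) = 18128.5394

18128.5394 m/s


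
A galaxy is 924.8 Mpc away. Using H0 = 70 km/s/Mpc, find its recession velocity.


v = H0 * d = 70 * 924.8 = 64736.0

64736.0 km/s


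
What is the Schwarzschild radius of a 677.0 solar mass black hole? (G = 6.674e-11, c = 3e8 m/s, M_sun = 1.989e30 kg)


M = 677.0 * 1.989e30 kg = 1.346553e+33 kg. rs = 2GM/c^2 = 2 * 6.674e-11 * 1.346553e+33 / (3e8)^2 = 1.997e+06

1.997e+06 m


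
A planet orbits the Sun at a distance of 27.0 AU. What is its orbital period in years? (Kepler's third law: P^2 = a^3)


P = a^(3/2) = 27.0^1.5 = 140.2961

140.2961 years


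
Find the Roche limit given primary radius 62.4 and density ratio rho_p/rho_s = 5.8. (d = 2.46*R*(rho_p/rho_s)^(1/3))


d_Roche = 2.46 * 62.4 * 5.8^(1/3) = 275.8009

275.8009


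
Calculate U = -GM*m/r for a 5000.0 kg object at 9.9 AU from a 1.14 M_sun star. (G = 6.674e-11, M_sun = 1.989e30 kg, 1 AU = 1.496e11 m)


M = 1.14 * 1.989e30 kg = 2.26746e+30 kg; r = 9.9 AU * 1.496e11 m/AU = 1.48104e+12 m. U = -GM*m/r = -(6.674e-11 * 2.26746e+30 * 5000.0) / 1.48104e+12 = -5.109e+11

-5.109e+11 J


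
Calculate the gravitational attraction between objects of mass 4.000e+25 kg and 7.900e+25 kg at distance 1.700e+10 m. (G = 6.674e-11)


F = G*m1*m2/r^2 = 6.674e-11 * 4.000e+25 * 7.900e+25 / (1.700e+10)^2 = 6.674e-11 * 3.160e+51 / 2.890e+20 = 7.298e+20

7.298e+20 N


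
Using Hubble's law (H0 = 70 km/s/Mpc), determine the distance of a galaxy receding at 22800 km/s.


d = v / H0 = 22800 / 70 = 325.7143

325.7143 Mpc


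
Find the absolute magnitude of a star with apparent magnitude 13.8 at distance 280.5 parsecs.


M = m - 5*log10(d) + 5 = 13.8 - 5*log10(280.5) + 5 = 6.5603

6.5603


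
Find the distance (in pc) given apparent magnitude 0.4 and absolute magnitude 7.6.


d = 10^((m - M + 5)/5) = 10^((0.4 - 7.6 + 5)/5) = 0.3631

0.3631 pc


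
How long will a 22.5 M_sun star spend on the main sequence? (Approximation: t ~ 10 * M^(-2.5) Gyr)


t = 10 * M^(-2.5) = 10 * 22.5^(-2.5) = 0.0042

0.0042 Gyr


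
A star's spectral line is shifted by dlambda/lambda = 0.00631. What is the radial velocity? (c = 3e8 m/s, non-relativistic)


v = (dlambda/lambda) * c = 0.00631 * 3e8 = 1.893e+06

1.893e+06 m/s


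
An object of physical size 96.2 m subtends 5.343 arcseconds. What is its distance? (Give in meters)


D = size / theta_rad, theta_rad = 5.343 * pi/(180*3600) = 2.590e-05, D = 3.714e+06

3.714e+06 m


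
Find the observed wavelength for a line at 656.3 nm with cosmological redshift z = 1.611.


lam_obs = lam_emit * (1 + z) = 656.3 * (1 + 1.611) = 1713.5993

1713.5993 nm


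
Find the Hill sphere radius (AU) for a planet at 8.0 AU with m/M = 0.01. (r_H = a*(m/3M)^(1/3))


r_H = a * (m/3M)^(1/3) = 8.0 * (0.01/3)^(1/3) = 1.195

1.195 AU


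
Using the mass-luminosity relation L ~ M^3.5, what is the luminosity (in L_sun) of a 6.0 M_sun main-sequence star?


L/L_sun = (M/M_sun)^3.5 = 6.0^3.5 = 529.0898

529.0898 L_sun


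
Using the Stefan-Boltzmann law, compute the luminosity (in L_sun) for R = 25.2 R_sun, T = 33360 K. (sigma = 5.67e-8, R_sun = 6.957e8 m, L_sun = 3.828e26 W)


R = 25.2 * 6.957e8 m = 1.753164e+10 m. L = 4*pi*R^2*sigma*T^4 = 4*pi*(1.753164e+10)^2 * 5.67e-8 * 33360^4 = 2.712327824e+32 W. L/L_sun = 2.712327824e+32 / 3.828e26 = 708549.5882

708549.5882 L_sun


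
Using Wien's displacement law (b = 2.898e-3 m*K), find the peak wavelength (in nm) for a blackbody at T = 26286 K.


lam_max = b / T = 2.898e-3 / 26286 = 1.102e-07 m = 110.2488 nm

110.2488 nm


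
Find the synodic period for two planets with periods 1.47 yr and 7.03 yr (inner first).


1/P_syn = |1/P1 - 1/P2| = |1/1.47 - 1/7.03| => P_syn = 1.8587

1.8587 years


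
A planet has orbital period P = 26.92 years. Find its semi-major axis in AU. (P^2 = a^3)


a = P^(2/3) = 26.92^(2/3) = 8.9822

8.9822 AU


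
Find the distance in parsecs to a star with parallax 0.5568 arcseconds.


d = 1/p = 1/0.5568 = 1.796

1.796 pc


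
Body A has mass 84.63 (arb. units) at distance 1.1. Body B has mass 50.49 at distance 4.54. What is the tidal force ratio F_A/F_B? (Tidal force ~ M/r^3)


Ratio = (M1/r1^3) / (M2/r2^3) = (84.63/1.1^3) / (50.49/4.54^3) = 117.8443

117.8443


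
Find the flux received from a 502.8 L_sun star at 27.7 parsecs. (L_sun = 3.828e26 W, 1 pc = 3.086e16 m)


F = L / (4*pi*d^2) = 1.925e+29 / (4*pi*(8.548e+17)^2) = 2.096e-08

2.096e-08 W/m^2


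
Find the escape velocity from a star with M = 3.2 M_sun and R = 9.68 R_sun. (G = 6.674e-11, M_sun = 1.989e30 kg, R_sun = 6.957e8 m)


M = 3.2 * 1.989e30 kg = 6.3648e+30 kg; R = 9.68 * 6.957e8 m = 6.734376e+09 m. v_esc = sqrt(2GM/R) = sqrt(2 * 6.674e-11 * 6.3648e+30 / 6.734376e+09) = 355182.696

355182.696 m/s


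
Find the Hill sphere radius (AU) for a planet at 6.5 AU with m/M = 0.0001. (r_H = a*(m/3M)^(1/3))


r_H = a * (m/3M)^(1/3) = 6.5 * (0.0001/3)^(1/3) = 0.2092

0.2092 AU


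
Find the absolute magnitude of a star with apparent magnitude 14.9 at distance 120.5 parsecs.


M = m - 5*log10(d) + 5 = 14.9 - 5*log10(120.5) + 5 = 9.4951

9.4951


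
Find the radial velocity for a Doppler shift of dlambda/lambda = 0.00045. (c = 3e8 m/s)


v = (dlambda/lambda) * c = 0.00045 * 3e8 = 135000.0

135000.0 m/s


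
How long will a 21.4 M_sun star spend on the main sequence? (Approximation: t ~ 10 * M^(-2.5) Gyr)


t = 10 * M^(-2.5) = 10 * 21.4^(-2.5) = 0.0047

0.0047 Gyr


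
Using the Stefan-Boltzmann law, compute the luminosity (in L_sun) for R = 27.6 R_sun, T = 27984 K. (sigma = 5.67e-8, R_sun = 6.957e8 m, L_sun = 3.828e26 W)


R = 27.6 * 6.957e8 m = 1.920132e+10 m. L = 4*pi*R^2*sigma*T^4 = 4*pi*(1.920132e+10)^2 * 5.67e-8 * 27984^4 = 1.610995259e+32 W. L/L_sun = 1.610995259e+32 / 3.828e26 = 420845.1564

420845.1564 L_sun


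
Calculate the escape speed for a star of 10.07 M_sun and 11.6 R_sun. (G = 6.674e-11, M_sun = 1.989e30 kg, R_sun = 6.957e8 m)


M = 10.07 * 1.989e30 kg = 2.002923e+31 kg; R = 11.6 * 6.957e8 m = 8.07012e+09 m. v_esc = sqrt(2GM/R) = sqrt(2 * 6.674e-11 * 2.002923e+31 / 8.07012e+09) = 575572.7567

575572.7567 m/s


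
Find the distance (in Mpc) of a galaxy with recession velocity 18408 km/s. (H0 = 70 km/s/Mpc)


d = v / H0 = 18408 / 70 = 262.9714

262.9714 Mpc


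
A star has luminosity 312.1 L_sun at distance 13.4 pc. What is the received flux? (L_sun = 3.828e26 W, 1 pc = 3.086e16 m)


F = L / (4*pi*d^2) = 1.195e+29 / (4*pi*(4.135e+17)^2) = 5.560e-08

5.560e-08 W/m^2


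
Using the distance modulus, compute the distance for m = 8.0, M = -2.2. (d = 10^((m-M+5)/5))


d = 10^((m - M + 5)/5) = 10^((8.0 - -2.2 + 5)/5) = 1096.4782

1096.4782 pc


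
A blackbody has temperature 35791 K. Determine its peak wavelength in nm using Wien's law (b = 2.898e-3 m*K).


lam_max = b / T = 2.898e-3 / 35791 = 8.097e-08 m = 80.9701 nm

80.9701 nm


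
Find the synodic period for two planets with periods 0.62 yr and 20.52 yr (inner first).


1/P_syn = |1/P1 - 1/P2| = |1/0.62 - 1/20.52| => P_syn = 0.6393

0.6393 years


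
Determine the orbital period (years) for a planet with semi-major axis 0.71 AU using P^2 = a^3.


P = a^(3/2) = 0.71^1.5 = 0.5983

0.5983 years


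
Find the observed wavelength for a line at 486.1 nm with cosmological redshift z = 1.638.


lam_obs = lam_emit * (1 + z) = 486.1 * (1 + 1.638) = 1282.3318

1282.3318 nm


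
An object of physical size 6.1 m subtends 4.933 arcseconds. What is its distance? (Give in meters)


D = size / theta_rad, theta_rad = 4.933 * pi/(180*3600) = 2.392e-05, D = 255060.8794

255060.8794 m


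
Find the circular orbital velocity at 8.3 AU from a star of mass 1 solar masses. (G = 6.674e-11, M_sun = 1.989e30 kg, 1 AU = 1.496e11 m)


v = sqrt(GM/r) = sqrt(6.674e-11 * 1.989e+30 / 1.242e+12) = 10339.6455

10339.6455 m/s


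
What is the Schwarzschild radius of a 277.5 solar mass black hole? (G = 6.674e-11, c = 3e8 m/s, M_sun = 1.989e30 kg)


M = 277.5 * 1.989e30 kg = 5.519475e+32 kg. rs = 2GM/c^2 = 2 * 6.674e-11 * 5.519475e+32 / (3e8)^2 = 818599.47

818599.47 m


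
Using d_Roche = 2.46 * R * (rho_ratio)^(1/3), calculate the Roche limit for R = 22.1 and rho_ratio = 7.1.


d_Roche = 2.46 * 22.1 * 7.1^(1/3) = 104.4913

104.4913


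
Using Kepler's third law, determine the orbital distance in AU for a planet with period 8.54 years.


a = P^(2/3) = 8.54^(2/3) = 4.178

4.178 AU


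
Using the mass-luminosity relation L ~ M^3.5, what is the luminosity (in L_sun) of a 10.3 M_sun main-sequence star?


L/L_sun = (M/M_sun)^3.5 = 10.3^3.5 = 3506.9558

3506.9558 L_sun


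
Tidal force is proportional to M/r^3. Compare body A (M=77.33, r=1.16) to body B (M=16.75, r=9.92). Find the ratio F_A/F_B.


Ratio = (M1/r1^3) / (M2/r2^3) = (77.33/1.16^3) / (16.75/9.92^3) = 2887.3155

2887.3155


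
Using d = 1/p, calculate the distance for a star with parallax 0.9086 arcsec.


d = 1/p = 1/0.9086 = 1.1006

1.1006 pc


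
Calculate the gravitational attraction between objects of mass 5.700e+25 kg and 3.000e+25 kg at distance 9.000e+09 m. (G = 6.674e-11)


F = G*m1*m2/r^2 = 6.674e-11 * 5.700e+25 * 3.000e+25 / (9.000e+09)^2 = 6.674e-11 * 1.710e+51 / 8.100e+19 = 1.409e+21

1.409e+21 N


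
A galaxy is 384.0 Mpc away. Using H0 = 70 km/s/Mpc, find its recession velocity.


v = H0 * d = 70 * 384.0 = 26880.0

26880.0 km/s


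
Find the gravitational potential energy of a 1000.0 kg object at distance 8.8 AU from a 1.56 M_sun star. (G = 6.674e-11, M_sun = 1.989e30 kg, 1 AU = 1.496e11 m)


M = 1.56 * 1.989e30 kg = 3.10284e+30 kg; r = 8.8 AU * 1.496e11 m/AU = 1.31648e+12 m. U = -GM*m/r = -(6.674e-11 * 3.10284e+30 * 1000.0) / 1.31648e+12 = -1.573e+11

-1.573e+11 J


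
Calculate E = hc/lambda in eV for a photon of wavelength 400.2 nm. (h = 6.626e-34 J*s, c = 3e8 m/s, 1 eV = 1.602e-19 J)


E = hc/lambda = 6.626e-34 * 3e8 / 4.002e-07 = 4.967e-19 J = 3.1005 eV

3.1005 eV


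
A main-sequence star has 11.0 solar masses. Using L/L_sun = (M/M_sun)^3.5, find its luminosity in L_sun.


L/L_sun = (M/M_sun)^3.5 = 11.0^3.5 = 4414.4276

4414.4276 L_sun


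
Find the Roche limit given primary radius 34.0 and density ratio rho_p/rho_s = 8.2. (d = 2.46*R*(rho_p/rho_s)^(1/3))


d_Roche = 2.46 * 34.0 * 8.2^(1/3) = 168.6625

168.6625


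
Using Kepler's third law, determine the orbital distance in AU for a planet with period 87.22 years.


a = P^(2/3) = 87.22^(2/3) = 19.6673

19.6673 AU


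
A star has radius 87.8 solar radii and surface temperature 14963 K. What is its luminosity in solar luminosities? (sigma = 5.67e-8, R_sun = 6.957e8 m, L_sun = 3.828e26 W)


R = 87.8 * 6.957e8 m = 6.108246e+10 m. L = 4*pi*R^2*sigma*T^4 = 4*pi*(6.108246e+10)^2 * 5.67e-8 * 14963^4 = 1.332602627e+32 W. L/L_sun = 1.332602627e+32 / 3.828e26 = 348119.8086

348119.8086 L_sun


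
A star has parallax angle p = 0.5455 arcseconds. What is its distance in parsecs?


d = 1/p = 1/0.5455 = 1.8332

1.8332 pc


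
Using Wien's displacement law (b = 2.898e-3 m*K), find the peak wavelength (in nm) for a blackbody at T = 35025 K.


lam_max = b / T = 2.898e-3 / 35025 = 8.274e-08 m = 82.7409 nm

82.7409 nm


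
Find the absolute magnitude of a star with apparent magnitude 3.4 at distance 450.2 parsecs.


M = m - 5*log10(d) + 5 = 3.4 - 5*log10(450.2) + 5 = -4.867

-4.867


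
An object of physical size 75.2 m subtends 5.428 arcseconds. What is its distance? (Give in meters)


D = size / theta_rad, theta_rad = 5.428 * pi/(180*3600) = 2.632e-05, D = 2.858e+06

2.858e+06 m


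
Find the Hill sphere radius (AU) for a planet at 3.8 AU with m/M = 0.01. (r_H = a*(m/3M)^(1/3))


r_H = a * (m/3M)^(1/3) = 3.8 * (0.01/3)^(1/3) = 0.5676

0.5676 AU


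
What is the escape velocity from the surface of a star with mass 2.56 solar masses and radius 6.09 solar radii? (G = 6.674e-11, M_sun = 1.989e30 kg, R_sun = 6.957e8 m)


M = 2.56 * 1.989e30 kg = 5.09184e+30 kg; R = 6.09 * 6.957e8 m = 4.236813e+09 m. v_esc = sqrt(2GM/R) = sqrt(2 * 6.674e-11 * 5.09184e+30 / 4.236813e+09) = 400521.4919

400521.4919 m/s


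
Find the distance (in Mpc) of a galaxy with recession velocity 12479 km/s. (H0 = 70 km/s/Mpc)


d = v / H0 = 12479 / 70 = 178.2714

178.2714 Mpc


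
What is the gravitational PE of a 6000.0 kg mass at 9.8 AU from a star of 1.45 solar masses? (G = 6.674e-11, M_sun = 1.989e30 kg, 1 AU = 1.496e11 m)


M = 1.45 * 1.989e30 kg = 2.88405e+30 kg; r = 9.8 AU * 1.496e11 m/AU = 1.46608e+12 m. U = -GM*m/r = -(6.674e-11 * 2.88405e+30 * 6000.0) / 1.46608e+12 = -7.877e+11

-7.877e+11 J


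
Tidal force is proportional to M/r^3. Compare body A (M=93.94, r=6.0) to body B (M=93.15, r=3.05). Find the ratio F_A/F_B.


Ratio = (M1/r1^3) / (M2/r2^3) = (93.94/6.0^3) / (93.15/3.05^3) = 0.1325

0.1325


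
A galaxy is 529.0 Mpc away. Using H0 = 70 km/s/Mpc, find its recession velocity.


v = H0 * d = 70 * 529.0 = 37030.0

37030.0 km/s


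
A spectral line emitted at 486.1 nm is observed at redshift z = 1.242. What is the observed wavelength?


lam_obs = lam_emit * (1 + z) = 486.1 * (1 + 1.242) = 1089.8362

1089.8362 nm


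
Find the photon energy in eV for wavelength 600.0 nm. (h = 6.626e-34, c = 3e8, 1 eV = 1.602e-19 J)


E = hc/lambda = 6.626e-34 * 3e8 / 6.000e-07 = 3.313e-19 J = 2.068 eV

2.068 eV


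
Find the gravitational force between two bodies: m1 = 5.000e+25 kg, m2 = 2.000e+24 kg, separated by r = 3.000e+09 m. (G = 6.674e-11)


F = G*m1*m2/r^2 = 6.674e-11 * 5.000e+25 * 2.000e+24 / (3.000e+09)^2 = 6.674e-11 * 1.000e+50 / 9.000e+18 = 7.416e+20

7.416e+20 N


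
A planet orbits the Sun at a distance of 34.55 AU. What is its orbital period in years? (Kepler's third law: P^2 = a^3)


P = a^(3/2) = 34.55^1.5 = 203.0823

203.0823 years


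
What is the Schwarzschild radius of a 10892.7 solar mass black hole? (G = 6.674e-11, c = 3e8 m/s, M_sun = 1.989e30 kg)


M = 10892.7 * 1.989e30 kg = 2.16655803e+34 kg. rs = 2GM/c^2 = 2 * 6.674e-11 * 2.16655803e+34 / (3e8)^2 = 3.213e+07

3.213e+07 m


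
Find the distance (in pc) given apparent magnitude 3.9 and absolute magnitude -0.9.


d = 10^((m - M + 5)/5) = 10^((3.9 - -0.9 + 5)/5) = 91.2011

91.2011 pc


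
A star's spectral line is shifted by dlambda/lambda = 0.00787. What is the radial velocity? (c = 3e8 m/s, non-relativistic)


v = (dlambda/lambda) * c = 0.00787 * 3e8 = 2.361e+06

2.361e+06 m/s


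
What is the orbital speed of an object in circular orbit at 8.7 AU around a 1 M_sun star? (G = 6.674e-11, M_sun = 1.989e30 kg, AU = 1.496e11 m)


v = sqrt(GM/r) = sqrt(6.674e-11 * 1.989e+30 / 1.302e+12) = 10099.1557

10099.1557 m/s


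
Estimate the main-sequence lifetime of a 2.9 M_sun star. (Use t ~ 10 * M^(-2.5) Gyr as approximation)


t = 10 * M^(-2.5) = 10 * 2.9^(-2.5) = 0.6982

0.6982 Gyr


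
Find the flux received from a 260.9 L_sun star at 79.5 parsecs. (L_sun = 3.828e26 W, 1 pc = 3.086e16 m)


F = L / (4*pi*d^2) = 9.987e+28 / (4*pi*(2.453e+18)^2) = 1.320e-09

1.320e-09 W/m^2


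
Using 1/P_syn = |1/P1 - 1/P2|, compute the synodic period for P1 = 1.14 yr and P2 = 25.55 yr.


1/P_syn = |1/P1 - 1/P2| = |1/1.14 - 1/25.55| => P_syn = 1.1932

1.1932 years


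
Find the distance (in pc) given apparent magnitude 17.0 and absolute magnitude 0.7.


d = 10^((m - M + 5)/5) = 10^((17.0 - 0.7 + 5)/5) = 18197.0086

18197.0086 pc


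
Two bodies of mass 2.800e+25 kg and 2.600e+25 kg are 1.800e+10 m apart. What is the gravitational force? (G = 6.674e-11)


F = G*m1*m2/r^2 = 6.674e-11 * 2.800e+25 * 2.600e+25 / (1.800e+10)^2 = 6.674e-11 * 7.280e+50 / 3.240e+20 = 1.500e+20

1.500e+20 N


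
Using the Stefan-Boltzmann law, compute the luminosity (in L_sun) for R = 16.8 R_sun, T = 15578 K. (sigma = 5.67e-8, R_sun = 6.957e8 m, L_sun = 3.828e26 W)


R = 16.8 * 6.957e8 m = 1.168776e+10 m. L = 4*pi*R^2*sigma*T^4 = 4*pi*(1.168776e+10)^2 * 5.67e-8 * 15578^4 = 5.73194865e+30 W. L/L_sun = 5.73194865e+30 / 3.828e26 = 14973.7426

14973.7426 L_sun


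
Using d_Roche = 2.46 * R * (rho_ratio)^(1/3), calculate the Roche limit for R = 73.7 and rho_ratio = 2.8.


d_Roche = 2.46 * 73.7 * 2.8^(1/3) = 255.5379

255.5379


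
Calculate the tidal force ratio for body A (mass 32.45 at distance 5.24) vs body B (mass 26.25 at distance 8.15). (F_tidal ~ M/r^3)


Ratio = (M1/r1^3) / (M2/r2^3) = (32.45/5.24^3) / (26.25/8.15^3) = 4.6512

4.6512


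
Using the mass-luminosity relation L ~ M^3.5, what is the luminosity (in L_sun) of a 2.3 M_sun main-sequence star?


L/L_sun = (M/M_sun)^3.5 = 2.3^3.5 = 18.4522

18.4522 L_sun


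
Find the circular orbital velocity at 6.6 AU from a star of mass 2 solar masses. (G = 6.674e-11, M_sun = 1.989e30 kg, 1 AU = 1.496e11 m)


v = sqrt(GM/r) = sqrt(6.674e-11 * 3.978e+30 / 9.874e+11) = 16397.8808

16397.8808 m/s


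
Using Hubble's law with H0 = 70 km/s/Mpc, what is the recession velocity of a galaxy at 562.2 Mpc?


v = H0 * d = 70 * 562.2 = 39354.0

39354.0 km/s


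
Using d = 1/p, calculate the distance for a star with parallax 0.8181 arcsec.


d = 1/p = 1/0.8181 = 1.2223

1.2223 pc


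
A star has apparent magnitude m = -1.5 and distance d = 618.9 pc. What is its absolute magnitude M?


M = m - 5*log10(d) + 5 = -1.5 - 5*log10(618.9) + 5 = -10.4581

-10.4581


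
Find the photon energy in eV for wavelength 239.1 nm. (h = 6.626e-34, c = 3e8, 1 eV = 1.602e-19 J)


E = hc/lambda = 6.626e-34 * 3e8 / 2.391e-07 = 8.314e-19 J = 5.1896 eV

5.1896 eV


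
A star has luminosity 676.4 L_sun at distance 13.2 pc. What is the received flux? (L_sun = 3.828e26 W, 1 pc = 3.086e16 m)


F = L / (4*pi*d^2) = 2.589e+29 / (4*pi*(4.074e+17)^2) = 1.242e-07

1.242e-07 W/m^2


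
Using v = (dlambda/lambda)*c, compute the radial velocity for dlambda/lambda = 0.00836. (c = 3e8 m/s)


v = (dlambda/lambda) * c = 0.00836 * 3e8 = 2.508e+06

2.508e+06 m/s


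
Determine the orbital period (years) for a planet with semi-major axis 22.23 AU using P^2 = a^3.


P = a^(3/2) = 22.23^1.5 = 104.8116

104.8116 years


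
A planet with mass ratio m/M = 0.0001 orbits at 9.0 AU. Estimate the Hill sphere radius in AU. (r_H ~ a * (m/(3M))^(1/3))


r_H = a * (m/3M)^(1/3) = 9.0 * (0.0001/3)^(1/3) = 0.2896

0.2896 AU


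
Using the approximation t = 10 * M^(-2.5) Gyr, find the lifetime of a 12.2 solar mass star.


t = 10 * M^(-2.5) = 10 * 12.2^(-2.5) = 0.0192

0.0192 Gyr


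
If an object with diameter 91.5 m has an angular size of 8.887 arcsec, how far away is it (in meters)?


D = size / theta_rad, theta_rad = 8.887 * pi/(180*3600) = 4.309e-05, D = 2.124e+06

2.124e+06 m


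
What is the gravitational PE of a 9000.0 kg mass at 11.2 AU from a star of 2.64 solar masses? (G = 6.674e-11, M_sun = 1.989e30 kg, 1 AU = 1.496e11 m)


M = 2.64 * 1.989e30 kg = 5.25096e+30 kg; r = 11.2 AU * 1.496e11 m/AU = 1.67552e+12 m. U = -GM*m/r = -(6.674e-11 * 5.25096e+30 * 9000.0) / 1.67552e+12 = -1.882e+12

-1.882e+12 J


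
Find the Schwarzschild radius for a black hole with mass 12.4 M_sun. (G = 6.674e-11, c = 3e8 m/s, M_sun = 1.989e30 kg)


M = 12.4 * 1.989e30 kg = 2.46636e+31 kg. rs = 2GM/c^2 = 2 * 6.674e-11 * 2.46636e+31 / (3e8)^2 = 36578.8592

36578.8592 m


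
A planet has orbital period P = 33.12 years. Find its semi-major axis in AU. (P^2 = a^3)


a = P^(2/3) = 33.12^(2/3) = 10.3132

10.3132 AU


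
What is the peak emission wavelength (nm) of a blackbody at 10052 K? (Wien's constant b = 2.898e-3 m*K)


lam_max = b / T = 2.898e-3 / 10052 = 2.883e-07 m = 288.3008 nm

288.3008 nm


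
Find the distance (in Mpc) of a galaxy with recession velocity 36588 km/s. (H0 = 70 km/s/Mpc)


d = v / H0 = 36588 / 70 = 522.6857

522.6857 Mpc


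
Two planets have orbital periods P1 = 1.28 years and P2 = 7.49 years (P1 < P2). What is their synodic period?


1/P_syn = |1/P1 - 1/P2| = |1/1.28 - 1/7.49| => P_syn = 1.5438

1.5438 years


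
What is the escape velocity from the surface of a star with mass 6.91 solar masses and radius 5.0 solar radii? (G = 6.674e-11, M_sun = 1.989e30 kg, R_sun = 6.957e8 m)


M = 6.91 * 1.989e30 kg = 1.374399e+31 kg; R = 5.0 * 6.957e8 m = 3.4785e+09 m. v_esc = sqrt(2GM/R) = sqrt(2 * 6.674e-11 * 1.374399e+31 / 3.4785e+09) = 726220.5104

726220.5104 m/s


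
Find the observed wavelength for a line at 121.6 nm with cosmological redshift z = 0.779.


lam_obs = lam_emit * (1 + z) = 121.6 * (1 + 0.779) = 216.3264

216.3264 nm


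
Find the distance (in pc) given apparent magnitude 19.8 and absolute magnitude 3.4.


d = 10^((m - M + 5)/5) = 10^((19.8 - 3.4 + 5)/5) = 19054.6072

19054.6072 pc


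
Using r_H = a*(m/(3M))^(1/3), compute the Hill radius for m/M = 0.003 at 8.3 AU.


r_H = a * (m/3M)^(1/3) = 8.3 * (0.003/3)^(1/3) = 0.83

0.83 AU


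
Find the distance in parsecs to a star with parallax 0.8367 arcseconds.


d = 1/p = 1/0.8367 = 1.1952

1.1952 pc


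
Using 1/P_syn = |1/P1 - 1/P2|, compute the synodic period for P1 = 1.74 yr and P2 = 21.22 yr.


1/P_syn = |1/P1 - 1/P2| = |1/1.74 - 1/21.22| => P_syn = 1.8954

1.8954 years


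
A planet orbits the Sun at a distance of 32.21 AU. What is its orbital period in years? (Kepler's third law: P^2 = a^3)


P = a^(3/2) = 32.21^1.5 = 182.8042

182.8042 years


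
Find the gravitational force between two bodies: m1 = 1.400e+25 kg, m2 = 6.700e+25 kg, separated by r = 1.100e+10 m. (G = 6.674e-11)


F = G*m1*m2/r^2 = 6.674e-11 * 1.400e+25 * 6.700e+25 / (1.100e+10)^2 = 6.674e-11 * 9.380e+50 / 1.210e+20 = 5.174e+20

5.174e+20 N


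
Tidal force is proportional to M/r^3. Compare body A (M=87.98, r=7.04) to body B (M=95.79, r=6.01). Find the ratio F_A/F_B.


Ratio = (M1/r1^3) / (M2/r2^3) = (87.98/7.04^3) / (95.79/6.01^3) = 0.5714

0.5714


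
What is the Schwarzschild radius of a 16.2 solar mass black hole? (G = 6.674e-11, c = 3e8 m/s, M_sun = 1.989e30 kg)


M = 16.2 * 1.989e30 kg = 3.22218e+31 kg. rs = 2GM/c^2 = 2 * 6.674e-11 * 3.22218e+31 / (3e8)^2 = 47788.5096

47788.5096 m


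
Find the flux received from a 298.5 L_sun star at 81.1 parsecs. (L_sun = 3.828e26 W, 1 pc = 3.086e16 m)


F = L / (4*pi*d^2) = 1.143e+29 / (4*pi*(2.503e+18)^2) = 1.452e-09

1.452e-09 W/m^2


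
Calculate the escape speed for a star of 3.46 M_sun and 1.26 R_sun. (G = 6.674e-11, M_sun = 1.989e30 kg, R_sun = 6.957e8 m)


M = 3.46 * 1.989e30 kg = 6.88194e+30 kg; R = 1.26 * 6.957e8 m = 8.76582e+08 m. v_esc = sqrt(2GM/R) = sqrt(2 * 6.674e-11 * 6.88194e+30 / 8.76582e+08) = 1.024e+06

1.024e+06 m/s


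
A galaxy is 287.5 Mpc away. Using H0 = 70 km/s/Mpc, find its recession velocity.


v = H0 * d = 70 * 287.5 = 20125.0

20125.0 km/s


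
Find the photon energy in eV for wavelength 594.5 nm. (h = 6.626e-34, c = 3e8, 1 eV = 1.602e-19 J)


E = hc/lambda = 6.626e-34 * 3e8 / 5.945e-07 = 3.344e-19 J = 2.0872 eV

2.0872 eV


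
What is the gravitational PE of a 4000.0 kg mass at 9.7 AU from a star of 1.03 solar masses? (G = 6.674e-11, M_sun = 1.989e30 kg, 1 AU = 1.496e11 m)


M = 1.03 * 1.989e30 kg = 2.04867e+30 kg; r = 9.7 AU * 1.496e11 m/AU = 1.45112e+12 m. U = -GM*m/r = -(6.674e-11 * 2.04867e+30 * 4000.0) / 1.45112e+12 = -3.769e+11

-3.769e+11 J


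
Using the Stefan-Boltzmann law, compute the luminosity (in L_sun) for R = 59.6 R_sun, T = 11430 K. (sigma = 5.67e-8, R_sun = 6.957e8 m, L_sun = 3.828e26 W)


R = 59.6 * 6.957e8 m = 4.146372e+10 m. L = 4*pi*R^2*sigma*T^4 = 4*pi*(4.146372e+10)^2 * 5.67e-8 * 11430^4 = 2.090809047e+31 W. L/L_sun = 2.090809047e+31 / 3.828e26 = 54618.8361

54618.8361 L_sun


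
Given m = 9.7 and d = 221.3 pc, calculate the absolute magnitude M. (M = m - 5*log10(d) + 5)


M = m - 5*log10(d) + 5 = 9.7 - 5*log10(221.3) + 5 = 2.9751

2.9751


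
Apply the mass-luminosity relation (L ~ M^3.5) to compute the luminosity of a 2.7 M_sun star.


L/L_sun = (M/M_sun)^3.5 = 2.7^3.5 = 32.3425

32.3425 L_sun


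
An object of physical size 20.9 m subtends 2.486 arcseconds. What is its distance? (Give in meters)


D = size / theta_rad, theta_rad = 2.486 * pi/(180*3600) = 1.205e-05, D = 1.734e+06

1.734e+06 m


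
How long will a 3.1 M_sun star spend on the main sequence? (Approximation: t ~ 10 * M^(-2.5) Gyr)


t = 10 * M^(-2.5) = 10 * 3.1^(-2.5) = 0.591

0.591 Gyr


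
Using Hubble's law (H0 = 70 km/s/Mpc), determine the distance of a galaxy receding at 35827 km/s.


d = v / H0 = 35827 / 70 = 511.8143

511.8143 Mpc


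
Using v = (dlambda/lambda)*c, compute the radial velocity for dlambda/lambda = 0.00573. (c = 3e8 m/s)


v = (dlambda/lambda) * c = 0.00573 * 3e8 = 1.719e+06

1.719e+06 m/s


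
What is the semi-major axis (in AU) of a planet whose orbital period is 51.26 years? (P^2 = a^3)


a = P^(2/3) = 51.26^(2/3) = 13.7992

13.7992 AU


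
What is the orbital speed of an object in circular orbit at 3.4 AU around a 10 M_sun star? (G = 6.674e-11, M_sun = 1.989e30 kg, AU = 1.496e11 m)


v = sqrt(GM/r) = sqrt(6.674e-11 * 1.989e+31 / 5.086e+11) = 51086.3927

51086.3927 m/s


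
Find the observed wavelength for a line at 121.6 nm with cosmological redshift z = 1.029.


lam_obs = lam_emit * (1 + z) = 121.6 * (1 + 1.029) = 246.7264

246.7264 nm


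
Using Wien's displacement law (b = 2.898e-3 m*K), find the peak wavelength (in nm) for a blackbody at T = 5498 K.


lam_max = b / T = 2.898e-3 / 5498 = 5.271e-07 m = 527.1008 nm

527.1008 nm


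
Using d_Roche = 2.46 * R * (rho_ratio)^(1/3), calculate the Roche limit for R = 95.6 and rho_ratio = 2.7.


d_Roche = 2.46 * 95.6 * 2.7^(1/3) = 327.4771

327.4771


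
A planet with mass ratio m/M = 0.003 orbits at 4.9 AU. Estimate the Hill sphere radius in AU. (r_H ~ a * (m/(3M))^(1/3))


r_H = a * (m/3M)^(1/3) = 4.9 * (0.003/3)^(1/3) = 0.49

0.49 AU


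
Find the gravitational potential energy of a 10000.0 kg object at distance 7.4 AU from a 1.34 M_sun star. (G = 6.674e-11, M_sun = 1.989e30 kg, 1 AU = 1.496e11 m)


M = 1.34 * 1.989e30 kg = 2.66526e+30 kg; r = 7.4 AU * 1.496e11 m/AU = 1.10704e+12 m. U = -GM*m/r = -(6.674e-11 * 2.66526e+30 * 10000.0) / 1.10704e+12 = -1.607e+12

-1.607e+12 J


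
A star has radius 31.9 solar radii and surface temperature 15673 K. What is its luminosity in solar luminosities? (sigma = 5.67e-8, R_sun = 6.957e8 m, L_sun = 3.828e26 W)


R = 31.9 * 6.957e8 m = 2.219283e+10 m. L = 4*pi*R^2*sigma*T^4 = 4*pi*(2.219283e+10)^2 * 5.67e-8 * 15673^4 = 2.117516632e+31 W. L/L_sun = 2.117516632e+31 / 3.828e26 = 55316.5264

55316.5264 L_sun


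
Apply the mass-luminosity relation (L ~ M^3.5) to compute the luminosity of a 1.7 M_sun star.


L/L_sun = (M/M_sun)^3.5 = 1.7^3.5 = 6.4058

6.4058 L_sun


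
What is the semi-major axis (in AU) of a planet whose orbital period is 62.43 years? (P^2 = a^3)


a = P^(2/3) = 62.43^(2/3) = 15.7373

15.7373 AU


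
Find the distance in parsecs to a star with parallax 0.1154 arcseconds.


d = 1/p = 1/0.1154 = 8.6655

8.6655 pc


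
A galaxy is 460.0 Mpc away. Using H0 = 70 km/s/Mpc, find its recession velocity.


v = H0 * d = 70 * 460.0 = 32200.0

32200.0 km/s


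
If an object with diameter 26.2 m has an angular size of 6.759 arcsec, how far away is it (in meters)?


D = size / theta_rad, theta_rad = 6.759 * pi/(180*3600) = 3.277e-05, D = 799546.9631

799546.9631 m


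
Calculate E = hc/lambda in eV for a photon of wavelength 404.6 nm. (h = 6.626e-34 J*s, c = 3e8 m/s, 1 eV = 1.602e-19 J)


E = hc/lambda = 6.626e-34 * 3e8 / 4.046e-07 = 4.913e-19 J = 3.0668 eV

3.0668 eV


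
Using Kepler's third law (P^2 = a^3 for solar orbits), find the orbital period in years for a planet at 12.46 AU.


P = a^(3/2) = 12.46^1.5 = 43.9822

43.9822 years


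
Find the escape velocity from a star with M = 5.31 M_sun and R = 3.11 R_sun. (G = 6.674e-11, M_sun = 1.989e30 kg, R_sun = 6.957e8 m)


M = 5.31 * 1.989e30 kg = 1.056159e+31 kg; R = 3.11 * 6.957e8 m = 2.163627e+09 m. v_esc = sqrt(2GM/R) = sqrt(2 * 6.674e-11 * 1.056159e+31 / 2.163627e+09) = 807200.7466

807200.7466 m/s


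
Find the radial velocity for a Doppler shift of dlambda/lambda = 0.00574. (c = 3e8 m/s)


v = (dlambda/lambda) * c = 0.00574 * 3e8 = 1.722e+06

1.722e+06 m/s


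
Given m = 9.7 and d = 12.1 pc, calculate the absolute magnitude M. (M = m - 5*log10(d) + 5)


M = m - 5*log10(d) + 5 = 9.7 - 5*log10(12.1) + 5 = 9.2861

9.2861


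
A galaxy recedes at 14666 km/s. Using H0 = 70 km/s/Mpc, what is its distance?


d = v / H0 = 14666 / 70 = 209.5143

209.5143 Mpc


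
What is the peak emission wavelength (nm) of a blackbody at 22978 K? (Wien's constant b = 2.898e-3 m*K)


lam_max = b / T = 2.898e-3 / 22978 = 1.261e-07 m = 126.1206 nm

126.1206 nm


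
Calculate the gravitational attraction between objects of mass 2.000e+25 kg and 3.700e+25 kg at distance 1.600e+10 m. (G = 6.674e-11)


F = G*m1*m2/r^2 = 6.674e-11 * 2.000e+25 * 3.700e+25 / (1.600e+10)^2 = 6.674e-11 * 7.400e+50 / 2.560e+20 = 1.929e+20

1.929e+20 N


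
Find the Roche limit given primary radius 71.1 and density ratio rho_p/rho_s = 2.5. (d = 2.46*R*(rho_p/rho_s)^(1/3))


d_Roche = 2.46 * 71.1 * 2.5^(1/3) = 237.384

237.384


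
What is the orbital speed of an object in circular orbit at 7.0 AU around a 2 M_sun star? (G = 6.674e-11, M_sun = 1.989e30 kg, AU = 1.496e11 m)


v = sqrt(GM/r) = sqrt(6.674e-11 * 3.978e+30 / 1.047e+12) = 15922.4786

15922.4786 m/s


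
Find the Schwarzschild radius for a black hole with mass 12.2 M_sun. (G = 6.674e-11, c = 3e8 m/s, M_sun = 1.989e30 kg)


M = 12.2 * 1.989e30 kg = 2.42658e+31 kg. rs = 2GM/c^2 = 2 * 6.674e-11 * 2.42658e+31 / (3e8)^2 = 35988.8776

35988.8776 m


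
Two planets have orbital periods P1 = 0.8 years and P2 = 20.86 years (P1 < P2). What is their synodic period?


1/P_syn = |1/P1 - 1/P2| = |1/0.8 - 1/20.86| => P_syn = 0.8319

0.8319 years


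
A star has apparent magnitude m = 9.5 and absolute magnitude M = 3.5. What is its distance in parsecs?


d = 10^((m - M + 5)/5) = 10^((9.5 - 3.5 + 5)/5) = 158.4893

158.4893 pc


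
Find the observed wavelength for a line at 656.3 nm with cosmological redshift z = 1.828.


lam_obs = lam_emit * (1 + z) = 656.3 * (1 + 1.828) = 1856.0164

1856.0164 nm


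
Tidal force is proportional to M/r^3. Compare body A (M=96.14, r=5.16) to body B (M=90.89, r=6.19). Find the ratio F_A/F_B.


Ratio = (M1/r1^3) / (M2/r2^3) = (96.14/5.16^3) / (90.89/6.19^3) = 1.826

1.826


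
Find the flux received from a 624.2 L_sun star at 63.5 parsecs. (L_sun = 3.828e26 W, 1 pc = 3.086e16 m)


F = L / (4*pi*d^2) = 2.389e+29 / (4*pi*(1.960e+18)^2) = 4.952e-09

4.952e-09 W/m^2


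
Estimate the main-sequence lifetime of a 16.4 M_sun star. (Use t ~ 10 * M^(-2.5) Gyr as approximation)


t = 10 * M^(-2.5) = 10 * 16.4^(-2.5) = 0.0092

0.0092 Gyr


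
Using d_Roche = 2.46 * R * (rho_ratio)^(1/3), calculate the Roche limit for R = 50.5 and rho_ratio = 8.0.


d_Roche = 2.46 * 50.5 * 8.0^(1/3) = 248.46

248.46


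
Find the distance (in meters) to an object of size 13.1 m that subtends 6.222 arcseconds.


D = size / theta_rad, theta_rad = 6.222 * pi/(180*3600) = 3.017e-05, D = 434276.593

434276.593 m


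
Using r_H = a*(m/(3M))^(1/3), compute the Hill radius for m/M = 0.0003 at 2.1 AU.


r_H = a * (m/3M)^(1/3) = 2.1 * (0.0003/3)^(1/3) = 0.0975

0.0975 AU


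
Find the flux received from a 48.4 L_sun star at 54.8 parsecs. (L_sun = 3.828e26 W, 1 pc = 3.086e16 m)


F = L / (4*pi*d^2) = 1.853e+28 / (4*pi*(1.691e+18)^2) = 5.155e-10

5.155e-10 W/m^2


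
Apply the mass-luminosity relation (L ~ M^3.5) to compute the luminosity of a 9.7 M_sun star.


L/L_sun = (M/M_sun)^3.5 = 9.7^3.5 = 2842.5039

2842.5039 L_sun
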